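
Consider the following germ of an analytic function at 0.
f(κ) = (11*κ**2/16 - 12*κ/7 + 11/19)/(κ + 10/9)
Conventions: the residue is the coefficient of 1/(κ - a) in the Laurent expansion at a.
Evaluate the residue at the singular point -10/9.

The residue is 143603/43092.

At the order-1 pole -10/9 set g(κ) = (κ - (-10/9))*f(κ) = 11*κ**2/16 - 12*κ/7 + 11/19.
Simple pole: residue = g(a) at a = -10/9, which is 143603/43092.


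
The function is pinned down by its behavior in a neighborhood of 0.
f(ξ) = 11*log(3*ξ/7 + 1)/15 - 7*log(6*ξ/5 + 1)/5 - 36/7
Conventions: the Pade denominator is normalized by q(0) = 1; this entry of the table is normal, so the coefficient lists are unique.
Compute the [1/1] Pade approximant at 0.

The Pade approximant has numerator coefficients [-36/7, -1436917/292775]; denominator coefficients [1, 11523/16730].

Taylor coefficients needed (expand at 0): a_0 = -36/7, a_1 = -239/175, a_2 = 11523/12250.
Write the denominator as Q(ξ) = 1 + q1*ξ. Requiring Q*f - P = O(ξ^3) with deg P <= 1 kills the coefficients of ξ^2..ξ^2 in Q*f:
  ξ^2: a_2 + q1*a_1 = 0, i.e. 11523/12250 + (-239/175)*q1 = 0.
Solving this linear system: q1 = 11523/16730.
The numerator is Q*f truncated at degree 1: P0 = a_0 = -36/7; P1 = a_1 + q1*a_0 = -1436917/292775.


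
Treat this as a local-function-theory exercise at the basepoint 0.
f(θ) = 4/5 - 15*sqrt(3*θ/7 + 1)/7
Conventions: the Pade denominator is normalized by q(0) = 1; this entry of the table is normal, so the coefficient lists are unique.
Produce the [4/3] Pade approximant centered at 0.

The Pade approximant has numerator coefficients [-47/35, -324/245, -549/1372, -459/12005, -1215/2151296]; denominator coefficients [1, 9/14, 45/392, 27/5488].

Taylor coefficients needed (expand at 0): a_0 = -47/35, a_1 = -45/98, a_2 = 135/2744, a_3 = -405/38416, a_4 = 6075/2151296, a_5 = -3645/4302592, a_6 = 32805/120472576, a_7 = -1082565/11806312448.
Write the denominator as Q(θ) = 1 + q1*θ + q2*θ^2 + q3*θ^3. Requiring Q*f - P = O(θ^8) with deg P <= 4 kills the coefficients of θ^5..θ^7 in Q*f:
  θ^5: a_5 + q1*a_4 + q2*a_3 + q3*a_2 = 0, i.e. -3645/4302592 + (6075/2151296)*q1 + (-405/38416)*q2 + (135/2744)*q3 = 0.
  θ^6: a_6 + q1*a_5 + q2*a_4 + q3*a_3 = 0, i.e. 32805/120472576 + (-3645/4302592)*q1 + (6075/2151296)*q2 + (-405/38416)*q3 = 0.
  θ^7: a_7 + q1*a_6 + q2*a_5 + q3*a_4 = 0, i.e. -1082565/11806312448 + (32805/120472576)*q1 + (-3645/4302592)*q2 + (6075/2151296)*q3 = 0.
Solving this linear system: q1 = 9/14, q2 = 45/392, q3 = 27/5488.
The numerator is Q*f truncated at degree 4: P0 = a_0 = -47/35; P1 = a_1 + q1*a_0 = -324/245; P2 = a_2 + q1*a_1 + q2*a_0 = -549/1372; P3 = a_3 + q1*a_2 + q2*a_1 + q3*a_0 = -459/12005; P4 = a_4 + q1*a_3 + q2*a_2 + q3*a_1 = -1215/2151296.


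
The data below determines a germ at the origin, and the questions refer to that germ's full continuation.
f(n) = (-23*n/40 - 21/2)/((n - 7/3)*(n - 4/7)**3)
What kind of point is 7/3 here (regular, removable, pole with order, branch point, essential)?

The point is a pole of order 1.

The denominator factor n - 7/3 vanishes at 7/3 and appears to the power 1; the numerator there equals -1421/120, nonzero, and no other factor vanishes.
Hence a pole whose order is the multiplicity, 1.


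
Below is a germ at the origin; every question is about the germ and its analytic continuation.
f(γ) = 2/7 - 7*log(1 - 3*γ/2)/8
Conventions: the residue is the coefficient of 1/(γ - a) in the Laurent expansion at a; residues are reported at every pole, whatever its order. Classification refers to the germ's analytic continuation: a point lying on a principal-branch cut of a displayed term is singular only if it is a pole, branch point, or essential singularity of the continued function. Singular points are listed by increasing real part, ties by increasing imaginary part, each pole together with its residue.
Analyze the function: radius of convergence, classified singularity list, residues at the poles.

Radius of convergence at 0: 2/3.
At 2/3: a logarithmic branch point.

Branch term (-7/8)*log(1 - γ/(2/3)): its argument vanishes at γ = 2/3, a logarithmic branch point, modulus 2/3.
The radius of convergence is the smallest modulus among the singular points: 2/3.


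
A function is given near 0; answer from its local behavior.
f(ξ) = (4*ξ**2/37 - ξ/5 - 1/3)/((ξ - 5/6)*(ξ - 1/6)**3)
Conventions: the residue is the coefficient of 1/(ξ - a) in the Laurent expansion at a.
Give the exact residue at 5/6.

The residue is -849/592.

At the order-1 pole 5/6 set g(ξ) = (ξ - (5/6))*f(ξ) = (4*ξ**2/37 - ξ/5 - 1/3)/(ξ - 1/6)**3.
Simple pole: residue = g(a) at a = 5/6, which is -849/592.


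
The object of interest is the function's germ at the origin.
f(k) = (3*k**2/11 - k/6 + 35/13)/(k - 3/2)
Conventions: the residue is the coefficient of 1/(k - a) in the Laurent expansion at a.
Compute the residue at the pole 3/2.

The residue is 437/143.

At the order-1 pole 3/2 set g(k) = (k - (3/2))*f(k) = 3*k**2/11 - k/6 + 35/13.
Simple pole: residue = g(a) at a = 3/2, which is 437/143.


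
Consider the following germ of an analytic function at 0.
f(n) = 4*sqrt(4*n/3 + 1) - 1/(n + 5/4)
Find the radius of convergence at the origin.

Denominator factor (n + 5/4): pole of order 1 at -5/4, modulus 5/4.
Branch term (4)*sqrt(1 - n/(-3/4)): its argument vanishes at n = -3/4, a square-root branch point, modulus 3/4.
The radius of convergence is the smallest modulus among the singular points: 3/4.

The radius of convergence is 3/4.


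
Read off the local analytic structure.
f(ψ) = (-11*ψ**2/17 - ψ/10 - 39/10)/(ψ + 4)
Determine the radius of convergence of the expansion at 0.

The radius of convergence is 4.

Denominator factor (ψ + 4): pole of order 1 at -4, modulus 4.
The radius of convergence is the smallest modulus among the singular points: 4.


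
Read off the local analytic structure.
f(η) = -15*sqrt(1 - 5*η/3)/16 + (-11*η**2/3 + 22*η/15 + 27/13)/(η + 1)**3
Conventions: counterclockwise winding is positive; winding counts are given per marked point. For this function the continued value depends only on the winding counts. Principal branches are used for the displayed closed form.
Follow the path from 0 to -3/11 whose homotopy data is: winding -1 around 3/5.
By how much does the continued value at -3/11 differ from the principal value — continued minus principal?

Continued minus principal equals (15/22)*sqrt(11).

The rational part is single-valued and drops out of the difference; each branch term changes only by its own monodromy.
(-15/16)*sqrt(1 - η/(3/5)): winding -1 is odd, the square root flips sign, contributing -2*(-15/16)*sqrt(1 - (-3/11)/(3/5)) = -2*(-15/16)*sqrt(16/11) = (15/22)*sqrt(11).
Summing the contributions at η = -3/11 gives (15/22)*sqrt(11).


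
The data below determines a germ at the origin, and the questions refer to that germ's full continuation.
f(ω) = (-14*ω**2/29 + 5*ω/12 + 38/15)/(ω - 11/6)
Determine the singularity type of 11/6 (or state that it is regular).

The denominator factor ω - 11/6 vanishes at 11/6 and appears to the power 1; the numerator there equals 17483/10440, nonzero, and no other factor vanishes.
Hence a pole whose order is the multiplicity, 1.

The point is a pole of order 1.


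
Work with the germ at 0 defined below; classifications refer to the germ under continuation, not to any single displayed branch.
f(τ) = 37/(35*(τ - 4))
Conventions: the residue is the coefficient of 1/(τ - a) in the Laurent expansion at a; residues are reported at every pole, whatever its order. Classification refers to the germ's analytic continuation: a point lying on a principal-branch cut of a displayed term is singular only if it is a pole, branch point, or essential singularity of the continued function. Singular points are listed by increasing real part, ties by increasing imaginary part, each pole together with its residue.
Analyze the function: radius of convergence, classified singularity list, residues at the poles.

Radius of convergence at 0: 4.
At 4: a pole of order 1; residue 37/35.

Denominator factor (τ - 4): pole of order 1 at 4, modulus 4.
The radius of convergence is the smallest modulus among the singular points: 4.
At the order-1 pole 4 set g(τ) = (τ - (4))*f(τ) = 37/35.
Simple pole: residue = g(a) at a = 4, which is 37/35.


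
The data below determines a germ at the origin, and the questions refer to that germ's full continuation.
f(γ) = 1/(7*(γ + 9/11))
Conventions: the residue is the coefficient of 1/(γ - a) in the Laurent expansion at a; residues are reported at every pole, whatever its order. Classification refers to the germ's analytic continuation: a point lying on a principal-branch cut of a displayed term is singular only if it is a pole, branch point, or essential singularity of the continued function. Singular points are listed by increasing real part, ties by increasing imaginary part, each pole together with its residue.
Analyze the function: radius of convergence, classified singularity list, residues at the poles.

Radius of convergence at 0: 9/11.
At -9/11: a pole of order 1; residue 1/7.

Denominator factor (γ + 9/11): pole of order 1 at -9/11, modulus 9/11.
The radius of convergence is the smallest modulus among the singular points: 9/11.
At the order-1 pole -9/11 set g(γ) = (γ - (-9/11))*f(γ) = 1/7.
Simple pole: residue = g(a) at a = -9/11, which is 1/7.


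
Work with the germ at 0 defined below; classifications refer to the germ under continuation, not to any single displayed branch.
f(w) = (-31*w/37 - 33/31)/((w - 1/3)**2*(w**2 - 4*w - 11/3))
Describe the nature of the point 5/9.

The point is a regular point.

Denominator factors: w**2 - 4*w - 11/3 = -452/81 at w = 5/9; w - 1/3 = 2/9 at w = 5/9 — none vanishes.
So the germ continues analytically to 5/9.


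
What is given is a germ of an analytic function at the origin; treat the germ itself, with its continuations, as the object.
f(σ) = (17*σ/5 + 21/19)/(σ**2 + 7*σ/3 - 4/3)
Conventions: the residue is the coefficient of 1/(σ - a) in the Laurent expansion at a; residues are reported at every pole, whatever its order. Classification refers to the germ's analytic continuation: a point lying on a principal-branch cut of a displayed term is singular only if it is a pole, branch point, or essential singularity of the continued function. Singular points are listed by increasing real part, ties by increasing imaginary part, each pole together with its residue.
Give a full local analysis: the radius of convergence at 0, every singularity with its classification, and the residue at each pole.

Denominator factor (σ**2 + 7*σ/3 - 4/3): discriminant 97/9, real irrational roots -7/6 + (1/6)*sqrt(97) and -7/6 - (1/6)*sqrt(97); poles of order 1, moduli -7/6 + (1/6)*sqrt(97) and 7/6 + (1/6)*sqrt(97).
The radius of convergence is the smallest modulus among the singular points: -7/6 + (1/6)*sqrt(97).
The factor σ**2 + 7*σ/3 - 4/3 splits as (σ - a)(σ - a') with a = -7/6 - (1/6)*sqrt(97), a' = -7/6 + (1/6)*sqrt(97). At the order-1 pole a set g(σ) = (σ - a)*f(σ) = [17*σ/5 + 21/19] / (σ - a').
Simple pole: residue = g(a) at a = -7/6 - (1/6)*sqrt(97), which is 17/10 + (1631/18430)*sqrt(97).
The factor σ**2 + 7*σ/3 - 4/3 splits as (σ - a)(σ - a') with a = -7/6 + (1/6)*sqrt(97), a' = -7/6 - (1/6)*sqrt(97). At the order-1 pole a set g(σ) = (σ - a)*f(σ) = [17*σ/5 + 21/19] / (σ - a').
Simple pole: residue = g(a) at a = -7/6 + (1/6)*sqrt(97), which is 17/10 - (1631/18430)*sqrt(97).
List the singular points by increasing real part (a conjugate pair: the negative imaginary part first).

Radius of convergence at 0: -7/6 + (1/6)*sqrt(97).
At -7/6 - (1/6)*sqrt(97): a pole of order 1; residue 17/10 + (1631/18430)*sqrt(97).
At -7/6 + (1/6)*sqrt(97): a pole of order 1; residue 17/10 - (1631/18430)*sqrt(97).


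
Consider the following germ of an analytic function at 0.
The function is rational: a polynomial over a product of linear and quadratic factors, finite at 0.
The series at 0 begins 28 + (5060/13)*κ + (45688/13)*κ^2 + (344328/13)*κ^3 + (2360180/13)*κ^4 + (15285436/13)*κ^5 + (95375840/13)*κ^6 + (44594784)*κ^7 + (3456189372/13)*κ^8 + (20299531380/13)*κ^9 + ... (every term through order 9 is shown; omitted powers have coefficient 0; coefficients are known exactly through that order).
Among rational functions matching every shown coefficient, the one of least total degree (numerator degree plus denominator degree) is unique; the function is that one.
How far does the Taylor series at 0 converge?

No rational of total degree below 8 reproduces all 10 coefficients; solving the [1/7] Pade equations on them gives f(κ) = (25*κ/13 - 7/4)/((κ - 1)**3*(κ**2 - 3*κ/2 + 1/4)**2), whose expansion matches every shown term.
Denominator factor (κ**2 - 3*κ/2 + 1/4)^2: discriminant 5/4, real irrational roots 3/4 + (1/4)*sqrt(5) and 3/4 - (1/4)*sqrt(5); poles of order 2, moduli 3/4 + (1/4)*sqrt(5) and 3/4 - (1/4)*sqrt(5).
Denominator factor (κ - 1)^3: pole of order 3 at 1, modulus 1.
The radius of convergence is the smallest modulus among the singular points: 3/4 - (1/4)*sqrt(5).

The radius of convergence is 3/4 - (1/4)*sqrt(5).


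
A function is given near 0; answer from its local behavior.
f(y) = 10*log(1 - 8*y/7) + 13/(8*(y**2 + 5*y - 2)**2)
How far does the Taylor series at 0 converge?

Denominator factor (y**2 + 5*y - 2)^2: discriminant 33, real irrational roots -5/2 + (1/2)*sqrt(33) and -5/2 - (1/2)*sqrt(33); poles of order 2, moduli -5/2 + (1/2)*sqrt(33) and 5/2 + (1/2)*sqrt(33).
Branch term (10)*log(1 - y/(7/8)): its argument vanishes at y = 7/8, a logarithmic branch point, modulus 7/8.
The radius of convergence is the smallest modulus among the singular points: -5/2 + (1/2)*sqrt(33).

The radius of convergence is -5/2 + (1/2)*sqrt(33).


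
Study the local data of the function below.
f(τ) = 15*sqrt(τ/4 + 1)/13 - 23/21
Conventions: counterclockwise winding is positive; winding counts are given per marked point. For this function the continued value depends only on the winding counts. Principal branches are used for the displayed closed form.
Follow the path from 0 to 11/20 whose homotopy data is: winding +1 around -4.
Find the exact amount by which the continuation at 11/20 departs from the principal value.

The rational part is single-valued and drops out of the difference; each branch term changes only by its own monodromy.
(15/13)*sqrt(1 - τ/(-4)): winding +1 is odd, the square root flips sign, contributing -2*(15/13)*sqrt(1 - (11/20)/(-4)) = -2*(15/13)*sqrt(91/80) = -(3/26)*sqrt(455).
Summing the contributions at τ = 11/20 gives -(3/26)*sqrt(455).

Continued minus principal equals -(3/26)*sqrt(455).


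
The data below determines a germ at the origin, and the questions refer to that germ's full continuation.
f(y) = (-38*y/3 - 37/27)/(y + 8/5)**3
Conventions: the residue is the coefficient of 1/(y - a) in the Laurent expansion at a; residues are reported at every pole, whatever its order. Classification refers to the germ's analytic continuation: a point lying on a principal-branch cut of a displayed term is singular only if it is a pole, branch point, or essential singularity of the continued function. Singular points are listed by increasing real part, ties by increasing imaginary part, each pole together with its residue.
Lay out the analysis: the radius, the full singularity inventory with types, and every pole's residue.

Radius of convergence at 0: 8/5.
At -8/5: a pole of order 3; residue 0.

Denominator factor (y + 8/5)^3: pole of order 3 at -8/5, modulus 8/5.
The radius of convergence is the smallest modulus among the singular points: 8/5.
At the order-3 pole -8/5 set g(y) = (y - (-8/5))^3*f(y) = -38*y/3 - 37/27.
Order-3 pole: residue = g''(a)/2; g''(-8/5) = 0, so the residue is 0.


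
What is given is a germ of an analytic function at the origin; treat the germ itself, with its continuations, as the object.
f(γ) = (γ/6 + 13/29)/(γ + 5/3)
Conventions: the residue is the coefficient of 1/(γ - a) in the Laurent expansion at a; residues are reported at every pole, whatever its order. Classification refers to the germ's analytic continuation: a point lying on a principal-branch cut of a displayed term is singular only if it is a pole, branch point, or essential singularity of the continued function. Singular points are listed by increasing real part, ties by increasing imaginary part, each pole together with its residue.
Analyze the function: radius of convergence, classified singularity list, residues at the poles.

Denominator factor (γ + 5/3): pole of order 1 at -5/3, modulus 5/3.
The radius of convergence is the smallest modulus among the singular points: 5/3.
At the order-1 pole -5/3 set g(γ) = (γ - (-5/3))*f(γ) = γ/6 + 13/29.
Simple pole: residue = g(a) at a = -5/3, which is 89/522.

Radius of convergence at 0: 5/3.
At -5/3: a pole of order 1; residue 89/522.


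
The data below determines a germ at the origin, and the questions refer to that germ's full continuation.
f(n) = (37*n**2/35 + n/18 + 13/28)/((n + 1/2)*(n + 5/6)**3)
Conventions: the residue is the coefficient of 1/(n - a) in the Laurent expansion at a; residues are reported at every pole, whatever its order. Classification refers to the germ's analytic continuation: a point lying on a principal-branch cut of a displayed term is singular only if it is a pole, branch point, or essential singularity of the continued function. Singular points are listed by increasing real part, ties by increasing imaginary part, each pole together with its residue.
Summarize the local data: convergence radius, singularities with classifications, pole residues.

Denominator factor (n + 1/2): pole of order 1 at -1/2, modulus 1/2.
Denominator factor (n + 5/6)^3: pole of order 3 at -5/6, modulus 5/6.
The radius of convergence is the smallest modulus among the singular points: 1/2.
At the order-3 pole -5/6 set g(n) = (n - (-5/6))^3*f(n) = (37*n**2/35 + n/18 + 13/28)/(n + 1/2).
Order-3 pole: residue = g''(a)/2; g''(-5/6) = -2649/70, so the residue is -2649/140.
At the order-1 pole -1/2 set g(n) = (n - (-1/2))*f(n) = (37*n**2/35 + n/18 + 13/28)/(n + 5/6)**3.
Simple pole: residue = g(a) at a = -1/2, which is 2649/140.
List the singular points by increasing real part (a conjugate pair: the negative imaginary part first).

Radius of convergence at 0: 1/2.
At -5/6: a pole of order 3; residue -2649/140.
At -1/2: a pole of order 1; residue 2649/140.


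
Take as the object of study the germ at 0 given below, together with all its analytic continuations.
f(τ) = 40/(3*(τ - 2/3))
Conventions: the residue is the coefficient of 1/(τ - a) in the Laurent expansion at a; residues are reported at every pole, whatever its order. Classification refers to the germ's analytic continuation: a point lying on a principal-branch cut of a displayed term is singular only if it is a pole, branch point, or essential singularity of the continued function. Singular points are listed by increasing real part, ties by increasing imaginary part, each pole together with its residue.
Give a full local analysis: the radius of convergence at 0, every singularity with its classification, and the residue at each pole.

Radius of convergence at 0: 2/3.
At 2/3: a pole of order 1; residue 40/3.

Denominator factor (τ - 2/3): pole of order 1 at 2/3, modulus 2/3.
The radius of convergence is the smallest modulus among the singular points: 2/3.
At the order-1 pole 2/3 set g(τ) = (τ - (2/3))*f(τ) = 40/3.
Simple pole: residue = g(a) at a = 2/3, which is 40/3.


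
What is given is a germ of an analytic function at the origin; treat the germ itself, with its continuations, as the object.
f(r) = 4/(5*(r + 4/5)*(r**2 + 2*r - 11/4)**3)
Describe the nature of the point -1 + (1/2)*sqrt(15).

The denominator factor r**2 + 2*r - 11/4 vanishes at -1 + (1/2)*sqrt(15) and appears to the power 3; the numerator there equals 4/5, nonzero, and no other factor vanishes.
Hence a pole whose order is the multiplicity, 3.

The point is a pole of order 3.


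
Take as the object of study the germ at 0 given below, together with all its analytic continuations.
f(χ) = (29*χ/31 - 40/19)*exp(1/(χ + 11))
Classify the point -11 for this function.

The exponent 1/(χ - (-11)) has a pole at -11, so exp(1/(χ - (-11))) takes every nonzero value near it: an essential singularity (not a pole of any order).

The point is an essential singularity.


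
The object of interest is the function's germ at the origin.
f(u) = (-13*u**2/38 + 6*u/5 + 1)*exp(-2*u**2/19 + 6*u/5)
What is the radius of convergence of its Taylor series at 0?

The radius of convergence is infinite.

The factor exp(-2*u**2/19 + 6*u/5) is entire and contributes no finite singular point.
The polynomial part has no poles.
No finite singular points: the Taylor series at 0 converges everywhere.


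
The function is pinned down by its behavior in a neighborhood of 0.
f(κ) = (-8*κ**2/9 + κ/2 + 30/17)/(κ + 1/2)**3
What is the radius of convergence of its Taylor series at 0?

The radius of convergence is 1/2.

Denominator factor (κ + 1/2)^3: pole of order 3 at -1/2, modulus 1/2.
The radius of convergence is the smallest modulus among the singular points: 1/2.


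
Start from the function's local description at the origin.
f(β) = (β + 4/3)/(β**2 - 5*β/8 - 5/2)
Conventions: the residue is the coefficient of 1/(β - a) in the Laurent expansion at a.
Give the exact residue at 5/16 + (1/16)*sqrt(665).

The factor β**2 - 5*β/8 - 5/2 splits as (β - a)(β - a') with a = 5/16 + (1/16)*sqrt(665), a' = 5/16 - (1/16)*sqrt(665). At the order-1 pole a set g(β) = (β - a)*f(β) = [β + 4/3] / (β - a').
Simple pole: residue = g(a) at a = 5/16 + (1/16)*sqrt(665), which is 1/2 + (79/3990)*sqrt(665).

The residue is 1/2 + (79/3990)*sqrt(665).


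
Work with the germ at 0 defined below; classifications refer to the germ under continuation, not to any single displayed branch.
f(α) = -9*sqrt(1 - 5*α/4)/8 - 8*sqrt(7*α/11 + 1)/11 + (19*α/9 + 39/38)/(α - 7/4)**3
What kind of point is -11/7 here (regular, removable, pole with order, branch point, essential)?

The term (-8/11)*sqrt(1 - α/(-11/7)) has argument 1 - -11/7/(-11/7) = 0 at -11/7: a square-root (algebraic, two-sheeted) branch point; the remaining terms are analytic or single-valued there.

The point is an algebraic (square-root) branch point.


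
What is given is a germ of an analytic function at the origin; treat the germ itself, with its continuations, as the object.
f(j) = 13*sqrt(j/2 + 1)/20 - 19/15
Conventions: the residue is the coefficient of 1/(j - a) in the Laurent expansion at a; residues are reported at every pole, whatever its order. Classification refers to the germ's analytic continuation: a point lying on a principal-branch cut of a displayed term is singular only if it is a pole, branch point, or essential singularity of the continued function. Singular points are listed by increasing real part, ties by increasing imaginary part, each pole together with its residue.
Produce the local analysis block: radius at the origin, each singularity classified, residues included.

Radius of convergence at 0: 2.
At -2: an algebraic (square-root) branch point.

Branch term (13/20)*sqrt(1 - j/(-2)): its argument vanishes at j = -2, a square-root branch point, modulus 2.
The radius of convergence is the smallest modulus among the singular points: 2.


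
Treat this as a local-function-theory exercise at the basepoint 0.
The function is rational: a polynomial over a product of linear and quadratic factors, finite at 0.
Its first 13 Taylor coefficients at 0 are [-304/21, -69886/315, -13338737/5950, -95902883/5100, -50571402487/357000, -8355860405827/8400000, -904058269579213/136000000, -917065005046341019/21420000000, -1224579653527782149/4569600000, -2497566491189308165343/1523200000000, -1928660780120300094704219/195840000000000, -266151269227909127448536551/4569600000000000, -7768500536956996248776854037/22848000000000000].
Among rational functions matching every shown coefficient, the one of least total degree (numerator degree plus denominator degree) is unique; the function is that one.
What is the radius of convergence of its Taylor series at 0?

The radius of convergence is 1/5.

No rational of total degree below 11 reproduces all 13 coefficients; solving the [2/9] Pade equations on them gives f(ρ) = (36*ρ**2/17 - 31*ρ/36 - 38/21)/((ρ - 1/5)**3*(ρ**2 - ρ/8 - 5/2)**3), whose expansion matches every shown term.
Denominator factor (ρ**2 - ρ/8 - 5/2)^3: discriminant 641/64, real irrational roots 1/16 + (1/16)*sqrt(641) and 1/16 - (1/16)*sqrt(641); poles of order 3, moduli 1/16 + (1/16)*sqrt(641) and -1/16 + (1/16)*sqrt(641).
Denominator factor (ρ - 1/5)^3: pole of order 3 at 1/5, modulus 1/5.
The radius of convergence is the smallest modulus among the singular points: 1/5.


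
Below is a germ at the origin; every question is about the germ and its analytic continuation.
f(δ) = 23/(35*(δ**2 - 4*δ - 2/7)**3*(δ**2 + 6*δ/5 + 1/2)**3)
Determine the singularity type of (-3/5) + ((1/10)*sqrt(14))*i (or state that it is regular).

The denominator factor δ**2 + 6*δ/5 + 1/2 vanishes at (-3/5) + ((1/10)*sqrt(14))*i and appears to the power 3; the numerator there equals 23/35, nonzero, and no other factor vanishes.
Hence a pole whose order is the multiplicity, 3.

The point is a pole of order 3.


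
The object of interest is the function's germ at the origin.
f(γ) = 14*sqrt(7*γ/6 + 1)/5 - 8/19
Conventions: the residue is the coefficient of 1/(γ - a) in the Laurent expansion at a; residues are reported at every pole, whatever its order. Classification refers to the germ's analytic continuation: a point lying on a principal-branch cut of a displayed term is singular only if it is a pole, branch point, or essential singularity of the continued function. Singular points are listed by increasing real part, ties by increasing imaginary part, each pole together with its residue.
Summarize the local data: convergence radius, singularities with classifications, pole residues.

Radius of convergence at 0: 6/7.
At -6/7: an algebraic (square-root) branch point.

Branch term (14/5)*sqrt(1 - γ/(-6/7)): its argument vanishes at γ = -6/7, a square-root branch point, modulus 6/7.
The radius of convergence is the smallest modulus among the singular points: 6/7.


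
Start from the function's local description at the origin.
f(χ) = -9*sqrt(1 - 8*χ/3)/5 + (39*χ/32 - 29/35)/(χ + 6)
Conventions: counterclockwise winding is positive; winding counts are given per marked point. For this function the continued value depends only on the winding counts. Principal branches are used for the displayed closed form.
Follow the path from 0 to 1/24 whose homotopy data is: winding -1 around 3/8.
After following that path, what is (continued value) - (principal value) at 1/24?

The rational part is single-valued and drops out of the difference; each branch term changes only by its own monodromy.
(-9/5)*sqrt(1 - χ/(3/8)): winding -1 is odd, the square root flips sign, contributing -2*(-9/5)*sqrt(1 - (1/24)/(3/8)) = -2*(-9/5)*sqrt(8/9) = (12/5)*sqrt(2).
Summing the contributions at χ = 1/24 gives (12/5)*sqrt(2).

Continued minus principal equals (12/5)*sqrt(2).


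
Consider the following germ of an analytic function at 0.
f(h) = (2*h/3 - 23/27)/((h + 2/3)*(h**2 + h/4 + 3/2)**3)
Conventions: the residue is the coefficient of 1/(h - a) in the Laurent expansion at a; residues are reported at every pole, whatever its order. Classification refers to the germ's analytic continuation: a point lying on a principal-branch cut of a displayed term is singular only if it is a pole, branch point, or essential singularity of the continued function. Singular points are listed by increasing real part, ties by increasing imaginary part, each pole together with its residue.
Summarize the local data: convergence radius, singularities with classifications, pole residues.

Radius of convergence at 0: 2/3.
At -2/3: a pole of order 1; residue -945/4096.
At (-1/8) - ((1/8)*sqrt(95))*i: a pole of order 3; residue (945/8192) - ((136240189/21070848000)*sqrt(95))*i.
At (-1/8) + ((1/8)*sqrt(95))*i: a pole of order 3; residue (945/8192) + ((136240189/21070848000)*sqrt(95))*i.


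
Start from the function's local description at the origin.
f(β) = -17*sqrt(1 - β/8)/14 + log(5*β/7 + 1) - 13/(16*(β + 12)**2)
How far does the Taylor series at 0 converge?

The radius of convergence is 7/5.

Denominator factor (β + 12)^2: pole of order 2 at -12, modulus 12.
Branch term (-17/14)*sqrt(1 - β/(8)): its argument vanishes at β = 8, a square-root branch point, modulus 8.
Branch term (1)*log(1 - β/(-7/5)): its argument vanishes at β = -7/5, a logarithmic branch point, modulus 7/5.
The radius of convergence is the smallest modulus among the singular points: 7/5.


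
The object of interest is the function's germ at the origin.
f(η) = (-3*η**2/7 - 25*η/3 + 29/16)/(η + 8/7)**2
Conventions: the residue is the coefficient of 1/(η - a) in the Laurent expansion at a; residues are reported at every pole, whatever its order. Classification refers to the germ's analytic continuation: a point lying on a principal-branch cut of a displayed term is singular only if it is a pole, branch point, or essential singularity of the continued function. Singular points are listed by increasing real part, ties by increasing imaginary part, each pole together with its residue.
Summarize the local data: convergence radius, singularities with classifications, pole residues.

Denominator factor (η + 8/7)^2: pole of order 2 at -8/7, modulus 8/7.
The radius of convergence is the smallest modulus among the singular points: 8/7.
At the order-2 pole -8/7 set g(η) = (η - (-8/7))^2*f(η) = -3*η**2/7 - 25*η/3 + 29/16.
Order-2 pole: residue = g'(a); g'(-8/7) = -1081/147, so the residue is -1081/147.

Radius of convergence at 0: 8/7.
At -8/7: a pole of order 2; residue -1081/147.


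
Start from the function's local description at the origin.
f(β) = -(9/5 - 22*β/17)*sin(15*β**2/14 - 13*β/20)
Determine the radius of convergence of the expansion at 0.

The factor -sin(15*β**2/14 - 13*β/20) is entire and contributes no finite singular point.
The polynomial part has no poles.
No finite singular points: the Taylor series at 0 converges everywhere.

The radius of convergence is infinite.


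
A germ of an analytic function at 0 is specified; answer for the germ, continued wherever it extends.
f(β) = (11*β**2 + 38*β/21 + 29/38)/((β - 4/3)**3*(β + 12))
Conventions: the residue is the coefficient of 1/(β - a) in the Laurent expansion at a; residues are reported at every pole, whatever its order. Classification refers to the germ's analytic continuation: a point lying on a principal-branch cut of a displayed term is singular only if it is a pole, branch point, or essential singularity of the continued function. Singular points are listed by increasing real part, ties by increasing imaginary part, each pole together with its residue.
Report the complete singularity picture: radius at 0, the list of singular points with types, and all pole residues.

Denominator factor (β - 4/3)^3: pole of order 3 at 4/3, modulus 4/3.
Denominator factor (β + 12): pole of order 1 at -12, modulus 12.
The radius of convergence is the smallest modulus among the singular points: 4/3.
At the order-1 pole -12 set g(β) = (β - (-12))*f(β) = (11*β**2 + 38*β/21 + 29/38)/(β - 4/3)**3.
Simple pole: residue = g(a) at a = -12, which is -11225817/17024000.
At the order-3 pole 4/3 set g(β) = (β - (4/3))^3*f(β) = (11*β**2 + 38*β/21 + 29/38)/(β + 12).
Order-3 pole: residue = g''(a)/2; g''(4/3) = 11225817/8512000, so the residue is 11225817/17024000.
List the singular points by increasing real part (a conjugate pair: the negative imaginary part first).

Radius of convergence at 0: 4/3.
At -12: a pole of order 1; residue -11225817/17024000.
At 4/3: a pole of order 3; residue 11225817/17024000.


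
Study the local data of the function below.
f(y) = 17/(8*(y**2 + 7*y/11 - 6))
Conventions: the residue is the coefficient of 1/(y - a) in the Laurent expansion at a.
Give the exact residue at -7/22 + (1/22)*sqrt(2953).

The factor y**2 + 7*y/11 - 6 splits as (y - a)(y - a') with a = -7/22 + (1/22)*sqrt(2953), a' = -7/22 - (1/22)*sqrt(2953). At the order-1 pole a set g(y) = (y - a)*f(y) = [17/8] / (y - a').
Simple pole: residue = g(a) at a = -7/22 + (1/22)*sqrt(2953), which is (187/23624)*sqrt(2953).

The residue is (187/23624)*sqrt(2953).


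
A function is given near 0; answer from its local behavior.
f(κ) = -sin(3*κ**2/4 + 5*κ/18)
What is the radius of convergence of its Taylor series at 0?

The radius of convergence is infinite.

The factor sin(3*κ**2/4 + 5*κ/18) is entire and contributes no finite singular point.
The polynomial part has no poles.
No finite singular points: the Taylor series at 0 converges everywhere.


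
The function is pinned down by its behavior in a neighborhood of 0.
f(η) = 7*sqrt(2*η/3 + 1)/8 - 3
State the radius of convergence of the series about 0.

Branch term (7/8)*sqrt(1 - η/(-3/2)): its argument vanishes at η = -3/2, a square-root branch point, modulus 3/2.
The radius of convergence is the smallest modulus among the singular points: 3/2.

The radius of convergence is 3/2.


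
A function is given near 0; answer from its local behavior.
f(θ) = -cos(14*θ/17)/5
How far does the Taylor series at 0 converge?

The factor cos(14*θ/17) is entire and contributes no finite singular point.
The polynomial part has no poles.
No finite singular points: the Taylor series at 0 converges everywhere.

The radius of convergence is infinite.


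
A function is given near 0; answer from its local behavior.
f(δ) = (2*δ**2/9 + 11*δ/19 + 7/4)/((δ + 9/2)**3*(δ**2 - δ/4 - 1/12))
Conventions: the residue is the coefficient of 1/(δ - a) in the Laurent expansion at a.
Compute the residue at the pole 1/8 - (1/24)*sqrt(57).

The residue is -21715628/7605671367 - (571467884/144507755973)*sqrt(57).

The factor δ**2 - δ/4 - 1/12 splits as (δ - a)(δ - a') with a = 1/8 - (1/24)*sqrt(57), a' = 1/8 + (1/24)*sqrt(57). At the order-1 pole a set g(δ) = (δ - a)*f(δ) = [(2*δ**2/9 + 11*δ/19 + 7/4)/(δ + 9/2)**3] / (δ - a').
Simple pole: residue = g(a) at a = 1/8 - (1/24)*sqrt(57), which is -21715628/7605671367 - (571467884/144507755973)*sqrt(57).


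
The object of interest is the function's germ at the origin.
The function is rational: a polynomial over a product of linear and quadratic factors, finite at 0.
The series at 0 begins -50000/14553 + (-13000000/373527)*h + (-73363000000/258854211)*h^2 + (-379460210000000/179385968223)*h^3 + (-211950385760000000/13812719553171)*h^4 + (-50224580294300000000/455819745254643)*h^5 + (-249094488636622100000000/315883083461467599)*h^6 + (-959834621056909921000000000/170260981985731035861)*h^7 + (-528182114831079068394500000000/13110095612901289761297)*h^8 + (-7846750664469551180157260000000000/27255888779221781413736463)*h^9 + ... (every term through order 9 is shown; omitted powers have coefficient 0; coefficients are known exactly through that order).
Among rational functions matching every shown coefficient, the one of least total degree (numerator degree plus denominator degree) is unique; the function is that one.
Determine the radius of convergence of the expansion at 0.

The radius of convergence is 4 - (1/10)*sqrt(1490).

No rational of total degree below 8 reproduces all 10 coefficients; solving the [0/8] Pade equations on them gives f(h) = 35/(27*(h**2 - 8*h + 11/10)*(h**2 + 2*h/3 - 7/10)**3), whose expansion matches every shown term.
Denominator factor (h**2 + 2*h/3 - 7/10)^3: discriminant 146/45, real irrational roots -1/3 + (1/30)*sqrt(730) and -1/3 - (1/30)*sqrt(730); poles of order 3, moduli -1/3 + (1/30)*sqrt(730) and 1/3 + (1/30)*sqrt(730).
Denominator factor (h**2 - 8*h + 11/10): discriminant 298/5, real irrational roots 4 + (1/10)*sqrt(1490) and 4 - (1/10)*sqrt(1490); poles of order 1, moduli 4 + (1/10)*sqrt(1490) and 4 - (1/10)*sqrt(1490).
The radius of convergence is the smallest modulus among the singular points: 4 - (1/10)*sqrt(1490).


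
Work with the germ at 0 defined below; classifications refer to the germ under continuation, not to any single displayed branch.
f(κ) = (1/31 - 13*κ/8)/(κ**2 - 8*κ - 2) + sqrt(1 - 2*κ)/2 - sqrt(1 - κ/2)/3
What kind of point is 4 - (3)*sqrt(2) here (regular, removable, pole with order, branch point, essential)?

The denominator factor κ**2 - 8*κ - 2 vanishes at 4 - (3)*sqrt(2) and appears to the power 1; the numerator there equals -401/62 + (39/8)*sqrt(2), nonzero, and no other factor vanishes.
The branch terms are analytic at this point.
Hence a pole whose order is the multiplicity, 1.

The point is a pole of order 1.


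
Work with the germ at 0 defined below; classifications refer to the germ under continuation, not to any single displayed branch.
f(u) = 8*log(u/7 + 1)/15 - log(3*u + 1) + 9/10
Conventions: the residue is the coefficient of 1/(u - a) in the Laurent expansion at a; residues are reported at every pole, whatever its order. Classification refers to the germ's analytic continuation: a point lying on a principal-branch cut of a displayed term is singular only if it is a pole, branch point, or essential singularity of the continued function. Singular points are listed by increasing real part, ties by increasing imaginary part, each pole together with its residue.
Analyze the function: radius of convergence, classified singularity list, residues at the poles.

Radius of convergence at 0: 1/3.
At -7: a logarithmic branch point.
At -1/3: a logarithmic branch point.

Branch term (8/15)*log(1 - u/(-7)): its argument vanishes at u = -7, a logarithmic branch point, modulus 7.
Branch term (-1)*log(1 - u/(-1/3)): its argument vanishes at u = -1/3, a logarithmic branch point, modulus 1/3.
The radius of convergence is the smallest modulus among the singular points: 1/3.
List the singular points by increasing real part (a conjugate pair: the negative imaginary part first).


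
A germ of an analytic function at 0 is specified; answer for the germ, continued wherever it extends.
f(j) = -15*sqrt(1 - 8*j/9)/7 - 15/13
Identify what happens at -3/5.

The point is a regular point.

There is no denominator, hence no pole anywhere.
Branch term sqrt(1 - j/(9/8)): argument at -3/5 is 23/15, nonzero, so -3/5 is not its branch point (a point on a principal cut is still regular for the continued germ).
So the germ continues analytically to -3/5.


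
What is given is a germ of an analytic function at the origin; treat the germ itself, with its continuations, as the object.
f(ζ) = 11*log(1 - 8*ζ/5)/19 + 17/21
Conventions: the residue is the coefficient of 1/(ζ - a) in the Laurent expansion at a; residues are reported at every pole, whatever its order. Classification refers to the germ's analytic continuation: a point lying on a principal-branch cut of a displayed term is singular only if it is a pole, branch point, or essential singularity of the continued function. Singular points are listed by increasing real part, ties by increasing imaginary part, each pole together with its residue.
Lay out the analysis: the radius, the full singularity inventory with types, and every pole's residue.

Radius of convergence at 0: 5/8.
At 5/8: a logarithmic branch point.

Branch term (11/19)*log(1 - ζ/(5/8)): its argument vanishes at ζ = 5/8, a logarithmic branch point, modulus 5/8.
The radius of convergence is the smallest modulus among the singular points: 5/8.


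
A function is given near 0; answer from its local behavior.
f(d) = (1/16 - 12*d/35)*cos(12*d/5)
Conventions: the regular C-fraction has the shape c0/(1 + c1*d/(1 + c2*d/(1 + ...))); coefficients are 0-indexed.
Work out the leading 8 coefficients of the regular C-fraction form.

Taylor coefficients (expand at 0): a_0 = 1/16, a_1 = -12/35, a_2 = -9/50, a_3 = 864/875, a_4 = 54/625, a_5 = -10368/21875, a_6 = -1296/78125, a_7 = 248832/2734375.
c0 = a_0 = 1/16. Peel one level at a time: if S = 1 + c*d/S' with S'(0) = 1, then c is the d-coefficient of S and S' = c*d/(S - 1).
S_1 = c0/f = 1 + (192/35)*d + (40392/1225)*d^2 + ...; c1 = 192/35.
S_2 = c1*d/(S_1 - 1) = 1 + (-1683/280)*d + (5049/1600)*d^2 + ...; c2 = -1683/280.
S_3 = c2*d/(S_2 - 1) = 1 + (21/40)*d + (-196/935)*d^2 + ...; c3 = 21/40.
S_4 = c3*d/(S_3 - 1) = 1 + (224/561)*d + (-3195904/1573605)*d^2 + ...; c4 = 224/561.
S_5 = c4*d/(S_4 - 1) = 1 + (99872/19635)*d + (160125068/5726875)*d^2 + ...; c5 = 99872/19635.
S_6 = c5*d/(S_5 - 1) = 1 + (-120093801/21847000)*d + (606353601249/9740641000000)*d^2 + ...; c6 = -120093801/21847000.
S_7 = c6*d/(S_6 - 1) = 1 + (35343/3121000)*d + ...; c7 = 35343/3121000.

The regular C-fraction coefficients are [1/16, 192/35, -1683/280, 21/40, 224/561, 99872/19635, -120093801/21847000, 35343/3121000].
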